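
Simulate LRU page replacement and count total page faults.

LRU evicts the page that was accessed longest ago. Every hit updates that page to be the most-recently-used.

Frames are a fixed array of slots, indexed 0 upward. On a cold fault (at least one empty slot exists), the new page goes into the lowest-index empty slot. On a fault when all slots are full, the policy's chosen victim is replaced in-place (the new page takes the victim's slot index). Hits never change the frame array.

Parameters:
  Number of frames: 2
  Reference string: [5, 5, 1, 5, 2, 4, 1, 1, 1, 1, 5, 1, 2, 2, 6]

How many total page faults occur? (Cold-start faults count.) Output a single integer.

Step 0: ref 5 → FAULT, frames=[5,-]
Step 1: ref 5 → HIT, frames=[5,-]
Step 2: ref 1 → FAULT, frames=[5,1]
Step 3: ref 5 → HIT, frames=[5,1]
Step 4: ref 2 → FAULT (evict 1), frames=[5,2]
Step 5: ref 4 → FAULT (evict 5), frames=[4,2]
Step 6: ref 1 → FAULT (evict 2), frames=[4,1]
Step 7: ref 1 → HIT, frames=[4,1]
Step 8: ref 1 → HIT, frames=[4,1]
Step 9: ref 1 → HIT, frames=[4,1]
Step 10: ref 5 → FAULT (evict 4), frames=[5,1]
Step 11: ref 1 → HIT, frames=[5,1]
Step 12: ref 2 → FAULT (evict 5), frames=[2,1]
Step 13: ref 2 → HIT, frames=[2,1]
Step 14: ref 6 → FAULT (evict 1), frames=[2,6]
Total faults: 8

Answer: 8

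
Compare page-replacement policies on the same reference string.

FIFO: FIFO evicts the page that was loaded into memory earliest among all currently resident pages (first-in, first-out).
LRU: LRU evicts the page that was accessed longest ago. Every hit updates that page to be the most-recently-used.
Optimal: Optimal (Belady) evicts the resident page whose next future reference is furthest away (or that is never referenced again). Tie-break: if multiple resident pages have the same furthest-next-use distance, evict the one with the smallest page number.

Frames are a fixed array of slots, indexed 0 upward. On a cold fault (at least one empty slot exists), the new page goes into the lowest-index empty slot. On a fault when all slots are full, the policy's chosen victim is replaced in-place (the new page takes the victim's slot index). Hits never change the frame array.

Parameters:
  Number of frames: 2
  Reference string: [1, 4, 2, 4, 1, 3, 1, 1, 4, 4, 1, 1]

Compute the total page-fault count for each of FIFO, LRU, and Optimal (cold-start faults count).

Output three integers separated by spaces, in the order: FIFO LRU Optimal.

Answer: 7 6 6

Derivation:
--- FIFO ---
  step 0: ref 1 -> FAULT, frames=[1,-] (faults so far: 1)
  step 1: ref 4 -> FAULT, frames=[1,4] (faults so far: 2)
  step 2: ref 2 -> FAULT, evict 1, frames=[2,4] (faults so far: 3)
  step 3: ref 4 -> HIT, frames=[2,4] (faults so far: 3)
  step 4: ref 1 -> FAULT, evict 4, frames=[2,1] (faults so far: 4)
  step 5: ref 3 -> FAULT, evict 2, frames=[3,1] (faults so far: 5)
  step 6: ref 1 -> HIT, frames=[3,1] (faults so far: 5)
  step 7: ref 1 -> HIT, frames=[3,1] (faults so far: 5)
  step 8: ref 4 -> FAULT, evict 1, frames=[3,4] (faults so far: 6)
  step 9: ref 4 -> HIT, frames=[3,4] (faults so far: 6)
  step 10: ref 1 -> FAULT, evict 3, frames=[1,4] (faults so far: 7)
  step 11: ref 1 -> HIT, frames=[1,4] (faults so far: 7)
  FIFO total faults: 7
--- LRU ---
  step 0: ref 1 -> FAULT, frames=[1,-] (faults so far: 1)
  step 1: ref 4 -> FAULT, frames=[1,4] (faults so far: 2)
  step 2: ref 2 -> FAULT, evict 1, frames=[2,4] (faults so far: 3)
  step 3: ref 4 -> HIT, frames=[2,4] (faults so far: 3)
  step 4: ref 1 -> FAULT, evict 2, frames=[1,4] (faults so far: 4)
  step 5: ref 3 -> FAULT, evict 4, frames=[1,3] (faults so far: 5)
  step 6: ref 1 -> HIT, frames=[1,3] (faults so far: 5)
  step 7: ref 1 -> HIT, frames=[1,3] (faults so far: 5)
  step 8: ref 4 -> FAULT, evict 3, frames=[1,4] (faults so far: 6)
  step 9: ref 4 -> HIT, frames=[1,4] (faults so far: 6)
  step 10: ref 1 -> HIT, frames=[1,4] (faults so far: 6)
  step 11: ref 1 -> HIT, frames=[1,4] (faults so far: 6)
  LRU total faults: 6
--- Optimal ---
  step 0: ref 1 -> FAULT, frames=[1,-] (faults so far: 1)
  step 1: ref 4 -> FAULT, frames=[1,4] (faults so far: 2)
  step 2: ref 2 -> FAULT, evict 1, frames=[2,4] (faults so far: 3)
  step 3: ref 4 -> HIT, frames=[2,4] (faults so far: 3)
  step 4: ref 1 -> FAULT, evict 2, frames=[1,4] (faults so far: 4)
  step 5: ref 3 -> FAULT, evict 4, frames=[1,3] (faults so far: 5)
  step 6: ref 1 -> HIT, frames=[1,3] (faults so far: 5)
  step 7: ref 1 -> HIT, frames=[1,3] (faults so far: 5)
  step 8: ref 4 -> FAULT, evict 3, frames=[1,4] (faults so far: 6)
  step 9: ref 4 -> HIT, frames=[1,4] (faults so far: 6)
  step 10: ref 1 -> HIT, frames=[1,4] (faults so far: 6)
  step 11: ref 1 -> HIT, frames=[1,4] (faults so far: 6)
  Optimal total faults: 6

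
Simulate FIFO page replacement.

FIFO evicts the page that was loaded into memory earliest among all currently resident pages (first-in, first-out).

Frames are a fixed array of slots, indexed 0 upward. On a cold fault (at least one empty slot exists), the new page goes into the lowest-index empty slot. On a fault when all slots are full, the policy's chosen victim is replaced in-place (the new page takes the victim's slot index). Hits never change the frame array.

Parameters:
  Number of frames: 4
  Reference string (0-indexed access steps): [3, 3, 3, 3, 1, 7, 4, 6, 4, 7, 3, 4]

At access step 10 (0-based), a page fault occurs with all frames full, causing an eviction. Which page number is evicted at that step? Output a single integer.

Step 0: ref 3 -> FAULT, frames=[3,-,-,-]
Step 1: ref 3 -> HIT, frames=[3,-,-,-]
Step 2: ref 3 -> HIT, frames=[3,-,-,-]
Step 3: ref 3 -> HIT, frames=[3,-,-,-]
Step 4: ref 1 -> FAULT, frames=[3,1,-,-]
Step 5: ref 7 -> FAULT, frames=[3,1,7,-]
Step 6: ref 4 -> FAULT, frames=[3,1,7,4]
Step 7: ref 6 -> FAULT, evict 3, frames=[6,1,7,4]
Step 8: ref 4 -> HIT, frames=[6,1,7,4]
Step 9: ref 7 -> HIT, frames=[6,1,7,4]
Step 10: ref 3 -> FAULT, evict 1, frames=[6,3,7,4]
At step 10: evicted page 1

Answer: 1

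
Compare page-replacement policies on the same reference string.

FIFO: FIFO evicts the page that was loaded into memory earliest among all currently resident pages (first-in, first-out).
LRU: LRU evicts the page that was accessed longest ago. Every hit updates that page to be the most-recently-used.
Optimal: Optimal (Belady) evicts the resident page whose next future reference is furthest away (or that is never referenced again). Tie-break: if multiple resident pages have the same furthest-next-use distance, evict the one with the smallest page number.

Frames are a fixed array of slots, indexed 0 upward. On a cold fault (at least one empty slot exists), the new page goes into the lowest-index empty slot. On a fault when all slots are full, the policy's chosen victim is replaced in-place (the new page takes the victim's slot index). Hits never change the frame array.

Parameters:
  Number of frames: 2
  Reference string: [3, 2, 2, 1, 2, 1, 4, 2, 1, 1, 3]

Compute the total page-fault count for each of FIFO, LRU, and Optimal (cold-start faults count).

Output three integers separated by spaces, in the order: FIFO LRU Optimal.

Answer: 7 7 6

Derivation:
--- FIFO ---
  step 0: ref 3 -> FAULT, frames=[3,-] (faults so far: 1)
  step 1: ref 2 -> FAULT, frames=[3,2] (faults so far: 2)
  step 2: ref 2 -> HIT, frames=[3,2] (faults so far: 2)
  step 3: ref 1 -> FAULT, evict 3, frames=[1,2] (faults so far: 3)
  step 4: ref 2 -> HIT, frames=[1,2] (faults so far: 3)
  step 5: ref 1 -> HIT, frames=[1,2] (faults so far: 3)
  step 6: ref 4 -> FAULT, evict 2, frames=[1,4] (faults so far: 4)
  step 7: ref 2 -> FAULT, evict 1, frames=[2,4] (faults so far: 5)
  step 8: ref 1 -> FAULT, evict 4, frames=[2,1] (faults so far: 6)
  step 9: ref 1 -> HIT, frames=[2,1] (faults so far: 6)
  step 10: ref 3 -> FAULT, evict 2, frames=[3,1] (faults so far: 7)
  FIFO total faults: 7
--- LRU ---
  step 0: ref 3 -> FAULT, frames=[3,-] (faults so far: 1)
  step 1: ref 2 -> FAULT, frames=[3,2] (faults so far: 2)
  step 2: ref 2 -> HIT, frames=[3,2] (faults so far: 2)
  step 3: ref 1 -> FAULT, evict 3, frames=[1,2] (faults so far: 3)
  step 4: ref 2 -> HIT, frames=[1,2] (faults so far: 3)
  step 5: ref 1 -> HIT, frames=[1,2] (faults so far: 3)
  step 6: ref 4 -> FAULT, evict 2, frames=[1,4] (faults so far: 4)
  step 7: ref 2 -> FAULT, evict 1, frames=[2,4] (faults so far: 5)
  step 8: ref 1 -> FAULT, evict 4, frames=[2,1] (faults so far: 6)
  step 9: ref 1 -> HIT, frames=[2,1] (faults so far: 6)
  step 10: ref 3 -> FAULT, evict 2, frames=[3,1] (faults so far: 7)
  LRU total faults: 7
--- Optimal ---
  step 0: ref 3 -> FAULT, frames=[3,-] (faults so far: 1)
  step 1: ref 2 -> FAULT, frames=[3,2] (faults so far: 2)
  step 2: ref 2 -> HIT, frames=[3,2] (faults so far: 2)
  step 3: ref 1 -> FAULT, evict 3, frames=[1,2] (faults so far: 3)
  step 4: ref 2 -> HIT, frames=[1,2] (faults so far: 3)
  step 5: ref 1 -> HIT, frames=[1,2] (faults so far: 3)
  step 6: ref 4 -> FAULT, evict 1, frames=[4,2] (faults so far: 4)
  step 7: ref 2 -> HIT, frames=[4,2] (faults so far: 4)
  step 8: ref 1 -> FAULT, evict 2, frames=[4,1] (faults so far: 5)
  step 9: ref 1 -> HIT, frames=[4,1] (faults so far: 5)
  step 10: ref 3 -> FAULT, evict 1, frames=[4,3] (faults so far: 6)
  Optimal total faults: 6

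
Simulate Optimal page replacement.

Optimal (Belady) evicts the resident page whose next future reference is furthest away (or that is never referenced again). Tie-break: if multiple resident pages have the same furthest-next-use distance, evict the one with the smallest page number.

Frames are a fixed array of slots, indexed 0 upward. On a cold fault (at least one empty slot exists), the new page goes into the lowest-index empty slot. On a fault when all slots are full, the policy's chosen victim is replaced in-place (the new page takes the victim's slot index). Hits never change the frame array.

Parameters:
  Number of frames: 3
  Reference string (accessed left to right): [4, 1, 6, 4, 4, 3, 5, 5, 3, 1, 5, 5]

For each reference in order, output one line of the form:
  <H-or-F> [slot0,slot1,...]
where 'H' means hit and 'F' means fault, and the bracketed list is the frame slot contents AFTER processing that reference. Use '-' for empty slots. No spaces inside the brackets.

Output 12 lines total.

F [4,-,-]
F [4,1,-]
F [4,1,6]
H [4,1,6]
H [4,1,6]
F [3,1,6]
F [3,1,5]
H [3,1,5]
H [3,1,5]
H [3,1,5]
H [3,1,5]
H [3,1,5]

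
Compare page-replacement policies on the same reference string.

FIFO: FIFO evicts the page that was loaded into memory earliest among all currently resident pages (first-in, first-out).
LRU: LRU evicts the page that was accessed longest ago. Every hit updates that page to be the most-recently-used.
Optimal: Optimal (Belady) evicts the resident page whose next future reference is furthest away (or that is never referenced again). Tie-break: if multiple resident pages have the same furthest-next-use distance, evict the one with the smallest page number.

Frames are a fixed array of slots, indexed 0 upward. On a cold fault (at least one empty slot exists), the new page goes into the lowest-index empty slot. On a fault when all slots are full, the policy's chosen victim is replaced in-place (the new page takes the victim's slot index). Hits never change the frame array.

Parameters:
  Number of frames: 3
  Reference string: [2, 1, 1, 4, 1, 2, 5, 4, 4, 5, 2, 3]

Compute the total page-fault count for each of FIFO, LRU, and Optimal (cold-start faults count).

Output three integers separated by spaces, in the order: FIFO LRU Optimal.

Answer: 6 6 5

Derivation:
--- FIFO ---
  step 0: ref 2 -> FAULT, frames=[2,-,-] (faults so far: 1)
  step 1: ref 1 -> FAULT, frames=[2,1,-] (faults so far: 2)
  step 2: ref 1 -> HIT, frames=[2,1,-] (faults so far: 2)
  step 3: ref 4 -> FAULT, frames=[2,1,4] (faults so far: 3)
  step 4: ref 1 -> HIT, frames=[2,1,4] (faults so far: 3)
  step 5: ref 2 -> HIT, frames=[2,1,4] (faults so far: 3)
  step 6: ref 5 -> FAULT, evict 2, frames=[5,1,4] (faults so far: 4)
  step 7: ref 4 -> HIT, frames=[5,1,4] (faults so far: 4)
  step 8: ref 4 -> HIT, frames=[5,1,4] (faults so far: 4)
  step 9: ref 5 -> HIT, frames=[5,1,4] (faults so far: 4)
  step 10: ref 2 -> FAULT, evict 1, frames=[5,2,4] (faults so far: 5)
  step 11: ref 3 -> FAULT, evict 4, frames=[5,2,3] (faults so far: 6)
  FIFO total faults: 6
--- LRU ---
  step 0: ref 2 -> FAULT, frames=[2,-,-] (faults so far: 1)
  step 1: ref 1 -> FAULT, frames=[2,1,-] (faults so far: 2)
  step 2: ref 1 -> HIT, frames=[2,1,-] (faults so far: 2)
  step 3: ref 4 -> FAULT, frames=[2,1,4] (faults so far: 3)
  step 4: ref 1 -> HIT, frames=[2,1,4] (faults so far: 3)
  step 5: ref 2 -> HIT, frames=[2,1,4] (faults so far: 3)
  step 6: ref 5 -> FAULT, evict 4, frames=[2,1,5] (faults so far: 4)
  step 7: ref 4 -> FAULT, evict 1, frames=[2,4,5] (faults so far: 5)
  step 8: ref 4 -> HIT, frames=[2,4,5] (faults so far: 5)
  step 9: ref 5 -> HIT, frames=[2,4,5] (faults so far: 5)
  step 10: ref 2 -> HIT, frames=[2,4,5] (faults so far: 5)
  step 11: ref 3 -> FAULT, evict 4, frames=[2,3,5] (faults so far: 6)
  LRU total faults: 6
--- Optimal ---
  step 0: ref 2 -> FAULT, frames=[2,-,-] (faults so far: 1)
  step 1: ref 1 -> FAULT, frames=[2,1,-] (faults so far: 2)
  step 2: ref 1 -> HIT, frames=[2,1,-] (faults so far: 2)
  step 3: ref 4 -> FAULT, frames=[2,1,4] (faults so far: 3)
  step 4: ref 1 -> HIT, frames=[2,1,4] (faults so far: 3)
  step 5: ref 2 -> HIT, frames=[2,1,4] (faults so far: 3)
  step 6: ref 5 -> FAULT, evict 1, frames=[2,5,4] (faults so far: 4)
  step 7: ref 4 -> HIT, frames=[2,5,4] (faults so far: 4)
  step 8: ref 4 -> HIT, frames=[2,5,4] (faults so far: 4)
  step 9: ref 5 -> HIT, frames=[2,5,4] (faults so far: 4)
  step 10: ref 2 -> HIT, frames=[2,5,4] (faults so far: 4)
  step 11: ref 3 -> FAULT, evict 2, frames=[3,5,4] (faults so far: 5)
  Optimal total faults: 5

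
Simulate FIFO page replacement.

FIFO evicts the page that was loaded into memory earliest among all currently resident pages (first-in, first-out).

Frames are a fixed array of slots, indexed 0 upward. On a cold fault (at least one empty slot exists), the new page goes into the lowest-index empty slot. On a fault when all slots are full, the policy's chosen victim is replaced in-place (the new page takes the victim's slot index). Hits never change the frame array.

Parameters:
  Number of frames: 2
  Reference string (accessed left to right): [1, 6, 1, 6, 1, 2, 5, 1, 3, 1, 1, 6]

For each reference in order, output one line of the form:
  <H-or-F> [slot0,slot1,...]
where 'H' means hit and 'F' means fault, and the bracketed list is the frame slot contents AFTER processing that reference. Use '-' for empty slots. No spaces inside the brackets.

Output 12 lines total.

F [1,-]
F [1,6]
H [1,6]
H [1,6]
H [1,6]
F [2,6]
F [2,5]
F [1,5]
F [1,3]
H [1,3]
H [1,3]
F [6,3]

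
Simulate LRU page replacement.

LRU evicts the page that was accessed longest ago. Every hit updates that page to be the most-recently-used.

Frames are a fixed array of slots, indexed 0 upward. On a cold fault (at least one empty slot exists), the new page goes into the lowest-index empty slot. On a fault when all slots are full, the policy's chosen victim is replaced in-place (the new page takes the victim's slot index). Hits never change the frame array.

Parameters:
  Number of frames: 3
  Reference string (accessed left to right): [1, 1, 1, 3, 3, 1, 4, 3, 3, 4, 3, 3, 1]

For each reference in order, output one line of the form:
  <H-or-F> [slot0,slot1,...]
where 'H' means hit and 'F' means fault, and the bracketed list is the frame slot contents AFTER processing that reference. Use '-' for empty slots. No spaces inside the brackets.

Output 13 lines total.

F [1,-,-]
H [1,-,-]
H [1,-,-]
F [1,3,-]
H [1,3,-]
H [1,3,-]
F [1,3,4]
H [1,3,4]
H [1,3,4]
H [1,3,4]
H [1,3,4]
H [1,3,4]
H [1,3,4]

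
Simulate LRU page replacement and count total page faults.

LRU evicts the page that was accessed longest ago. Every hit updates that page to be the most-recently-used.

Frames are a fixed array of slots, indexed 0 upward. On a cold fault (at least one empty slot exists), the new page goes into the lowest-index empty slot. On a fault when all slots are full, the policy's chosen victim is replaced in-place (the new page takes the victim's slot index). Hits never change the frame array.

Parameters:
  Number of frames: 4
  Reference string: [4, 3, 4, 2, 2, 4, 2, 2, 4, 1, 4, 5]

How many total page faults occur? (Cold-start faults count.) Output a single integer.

Step 0: ref 4 → FAULT, frames=[4,-,-,-]
Step 1: ref 3 → FAULT, frames=[4,3,-,-]
Step 2: ref 4 → HIT, frames=[4,3,-,-]
Step 3: ref 2 → FAULT, frames=[4,3,2,-]
Step 4: ref 2 → HIT, frames=[4,3,2,-]
Step 5: ref 4 → HIT, frames=[4,3,2,-]
Step 6: ref 2 → HIT, frames=[4,3,2,-]
Step 7: ref 2 → HIT, frames=[4,3,2,-]
Step 8: ref 4 → HIT, frames=[4,3,2,-]
Step 9: ref 1 → FAULT, frames=[4,3,2,1]
Step 10: ref 4 → HIT, frames=[4,3,2,1]
Step 11: ref 5 → FAULT (evict 3), frames=[4,5,2,1]
Total faults: 5

Answer: 5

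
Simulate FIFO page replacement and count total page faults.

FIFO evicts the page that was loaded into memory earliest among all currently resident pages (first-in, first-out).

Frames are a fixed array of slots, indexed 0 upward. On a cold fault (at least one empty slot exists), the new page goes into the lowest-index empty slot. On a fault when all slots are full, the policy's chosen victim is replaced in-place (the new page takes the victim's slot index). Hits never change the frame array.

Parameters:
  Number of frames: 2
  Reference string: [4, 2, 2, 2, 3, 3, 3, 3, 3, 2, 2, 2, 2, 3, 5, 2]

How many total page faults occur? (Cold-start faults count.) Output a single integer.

Step 0: ref 4 → FAULT, frames=[4,-]
Step 1: ref 2 → FAULT, frames=[4,2]
Step 2: ref 2 → HIT, frames=[4,2]
Step 3: ref 2 → HIT, frames=[4,2]
Step 4: ref 3 → FAULT (evict 4), frames=[3,2]
Step 5: ref 3 → HIT, frames=[3,2]
Step 6: ref 3 → HIT, frames=[3,2]
Step 7: ref 3 → HIT, frames=[3,2]
Step 8: ref 3 → HIT, frames=[3,2]
Step 9: ref 2 → HIT, frames=[3,2]
Step 10: ref 2 → HIT, frames=[3,2]
Step 11: ref 2 → HIT, frames=[3,2]
Step 12: ref 2 → HIT, frames=[3,2]
Step 13: ref 3 → HIT, frames=[3,2]
Step 14: ref 5 → FAULT (evict 2), frames=[3,5]
Step 15: ref 2 → FAULT (evict 3), frames=[2,5]
Total faults: 5

Answer: 5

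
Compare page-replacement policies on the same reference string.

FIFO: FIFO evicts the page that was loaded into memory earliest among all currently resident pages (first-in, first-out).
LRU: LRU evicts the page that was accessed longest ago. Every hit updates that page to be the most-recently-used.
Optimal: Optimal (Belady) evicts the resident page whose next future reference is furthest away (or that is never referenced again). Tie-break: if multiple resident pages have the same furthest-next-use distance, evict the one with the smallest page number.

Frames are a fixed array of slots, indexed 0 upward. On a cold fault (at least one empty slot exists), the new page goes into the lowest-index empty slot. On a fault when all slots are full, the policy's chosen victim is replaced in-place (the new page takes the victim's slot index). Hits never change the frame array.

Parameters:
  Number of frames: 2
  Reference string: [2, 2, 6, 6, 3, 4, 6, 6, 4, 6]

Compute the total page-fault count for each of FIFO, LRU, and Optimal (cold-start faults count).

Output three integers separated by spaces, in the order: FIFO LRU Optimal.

Answer: 5 5 4

Derivation:
--- FIFO ---
  step 0: ref 2 -> FAULT, frames=[2,-] (faults so far: 1)
  step 1: ref 2 -> HIT, frames=[2,-] (faults so far: 1)
  step 2: ref 6 -> FAULT, frames=[2,6] (faults so far: 2)
  step 3: ref 6 -> HIT, frames=[2,6] (faults so far: 2)
  step 4: ref 3 -> FAULT, evict 2, frames=[3,6] (faults so far: 3)
  step 5: ref 4 -> FAULT, evict 6, frames=[3,4] (faults so far: 4)
  step 6: ref 6 -> FAULT, evict 3, frames=[6,4] (faults so far: 5)
  step 7: ref 6 -> HIT, frames=[6,4] (faults so far: 5)
  step 8: ref 4 -> HIT, frames=[6,4] (faults so far: 5)
  step 9: ref 6 -> HIT, frames=[6,4] (faults so far: 5)
  FIFO total faults: 5
--- LRU ---
  step 0: ref 2 -> FAULT, frames=[2,-] (faults so far: 1)
  step 1: ref 2 -> HIT, frames=[2,-] (faults so far: 1)
  step 2: ref 6 -> FAULT, frames=[2,6] (faults so far: 2)
  step 3: ref 6 -> HIT, frames=[2,6] (faults so far: 2)
  step 4: ref 3 -> FAULT, evict 2, frames=[3,6] (faults so far: 3)
  step 5: ref 4 -> FAULT, evict 6, frames=[3,4] (faults so far: 4)
  step 6: ref 6 -> FAULT, evict 3, frames=[6,4] (faults so far: 5)
  step 7: ref 6 -> HIT, frames=[6,4] (faults so far: 5)
  step 8: ref 4 -> HIT, frames=[6,4] (faults so far: 5)
  step 9: ref 6 -> HIT, frames=[6,4] (faults so far: 5)
  LRU total faults: 5
--- Optimal ---
  step 0: ref 2 -> FAULT, frames=[2,-] (faults so far: 1)
  step 1: ref 2 -> HIT, frames=[2,-] (faults so far: 1)
  step 2: ref 6 -> FAULT, frames=[2,6] (faults so far: 2)
  step 3: ref 6 -> HIT, frames=[2,6] (faults so far: 2)
  step 4: ref 3 -> FAULT, evict 2, frames=[3,6] (faults so far: 3)
  step 5: ref 4 -> FAULT, evict 3, frames=[4,6] (faults so far: 4)
  step 6: ref 6 -> HIT, frames=[4,6] (faults so far: 4)
  step 7: ref 6 -> HIT, frames=[4,6] (faults so far: 4)
  step 8: ref 4 -> HIT, frames=[4,6] (faults so far: 4)
  step 9: ref 6 -> HIT, frames=[4,6] (faults so far: 4)
  Optimal total faults: 4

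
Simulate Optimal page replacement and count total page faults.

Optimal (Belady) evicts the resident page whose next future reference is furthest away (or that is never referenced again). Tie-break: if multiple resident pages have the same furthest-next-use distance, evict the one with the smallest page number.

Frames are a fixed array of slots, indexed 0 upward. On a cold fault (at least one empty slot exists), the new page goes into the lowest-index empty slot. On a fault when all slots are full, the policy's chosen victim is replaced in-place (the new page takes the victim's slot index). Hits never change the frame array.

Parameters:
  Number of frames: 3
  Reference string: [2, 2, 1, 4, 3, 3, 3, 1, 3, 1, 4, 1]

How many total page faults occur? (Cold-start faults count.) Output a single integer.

Step 0: ref 2 → FAULT, frames=[2,-,-]
Step 1: ref 2 → HIT, frames=[2,-,-]
Step 2: ref 1 → FAULT, frames=[2,1,-]
Step 3: ref 4 → FAULT, frames=[2,1,4]
Step 4: ref 3 → FAULT (evict 2), frames=[3,1,4]
Step 5: ref 3 → HIT, frames=[3,1,4]
Step 6: ref 3 → HIT, frames=[3,1,4]
Step 7: ref 1 → HIT, frames=[3,1,4]
Step 8: ref 3 → HIT, frames=[3,1,4]
Step 9: ref 1 → HIT, frames=[3,1,4]
Step 10: ref 4 → HIT, frames=[3,1,4]
Step 11: ref 1 → HIT, frames=[3,1,4]
Total faults: 4

Answer: 4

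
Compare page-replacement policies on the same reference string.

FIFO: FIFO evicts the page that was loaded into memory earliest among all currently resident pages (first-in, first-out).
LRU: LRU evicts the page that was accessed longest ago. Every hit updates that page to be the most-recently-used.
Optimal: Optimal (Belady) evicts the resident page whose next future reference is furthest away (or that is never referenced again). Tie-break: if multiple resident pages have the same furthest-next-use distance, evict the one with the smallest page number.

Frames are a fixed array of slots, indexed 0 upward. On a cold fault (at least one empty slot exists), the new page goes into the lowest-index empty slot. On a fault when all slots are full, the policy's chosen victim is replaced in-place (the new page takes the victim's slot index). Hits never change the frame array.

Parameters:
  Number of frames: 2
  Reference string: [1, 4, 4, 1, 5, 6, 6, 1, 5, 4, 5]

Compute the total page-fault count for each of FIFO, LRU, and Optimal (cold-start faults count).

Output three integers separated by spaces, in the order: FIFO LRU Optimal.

--- FIFO ---
  step 0: ref 1 -> FAULT, frames=[1,-] (faults so far: 1)
  step 1: ref 4 -> FAULT, frames=[1,4] (faults so far: 2)
  step 2: ref 4 -> HIT, frames=[1,4] (faults so far: 2)
  step 3: ref 1 -> HIT, frames=[1,4] (faults so far: 2)
  step 4: ref 5 -> FAULT, evict 1, frames=[5,4] (faults so far: 3)
  step 5: ref 6 -> FAULT, evict 4, frames=[5,6] (faults so far: 4)
  step 6: ref 6 -> HIT, frames=[5,6] (faults so far: 4)
  step 7: ref 1 -> FAULT, evict 5, frames=[1,6] (faults so far: 5)
  step 8: ref 5 -> FAULT, evict 6, frames=[1,5] (faults so far: 6)
  step 9: ref 4 -> FAULT, evict 1, frames=[4,5] (faults so far: 7)
  step 10: ref 5 -> HIT, frames=[4,5] (faults so far: 7)
  FIFO total faults: 7
--- LRU ---
  step 0: ref 1 -> FAULT, frames=[1,-] (faults so far: 1)
  step 1: ref 4 -> FAULT, frames=[1,4] (faults so far: 2)
  step 2: ref 4 -> HIT, frames=[1,4] (faults so far: 2)
  step 3: ref 1 -> HIT, frames=[1,4] (faults so far: 2)
  step 4: ref 5 -> FAULT, evict 4, frames=[1,5] (faults so far: 3)
  step 5: ref 6 -> FAULT, evict 1, frames=[6,5] (faults so far: 4)
  step 6: ref 6 -> HIT, frames=[6,5] (faults so far: 4)
  step 7: ref 1 -> FAULT, evict 5, frames=[6,1] (faults so far: 5)
  step 8: ref 5 -> FAULT, evict 6, frames=[5,1] (faults so far: 6)
  step 9: ref 4 -> FAULT, evict 1, frames=[5,4] (faults so far: 7)
  step 10: ref 5 -> HIT, frames=[5,4] (faults so far: 7)
  LRU total faults: 7
--- Optimal ---
  step 0: ref 1 -> FAULT, frames=[1,-] (faults so far: 1)
  step 1: ref 4 -> FAULT, frames=[1,4] (faults so far: 2)
  step 2: ref 4 -> HIT, frames=[1,4] (faults so far: 2)
  step 3: ref 1 -> HIT, frames=[1,4] (faults so far: 2)
  step 4: ref 5 -> FAULT, evict 4, frames=[1,5] (faults so far: 3)
  step 5: ref 6 -> FAULT, evict 5, frames=[1,6] (faults so far: 4)
  step 6: ref 6 -> HIT, frames=[1,6] (faults so far: 4)
  step 7: ref 1 -> HIT, frames=[1,6] (faults so far: 4)
  step 8: ref 5 -> FAULT, evict 1, frames=[5,6] (faults so far: 5)
  step 9: ref 4 -> FAULT, evict 6, frames=[5,4] (faults so far: 6)
  step 10: ref 5 -> HIT, frames=[5,4] (faults so far: 6)
  Optimal total faults: 6

Answer: 7 7 6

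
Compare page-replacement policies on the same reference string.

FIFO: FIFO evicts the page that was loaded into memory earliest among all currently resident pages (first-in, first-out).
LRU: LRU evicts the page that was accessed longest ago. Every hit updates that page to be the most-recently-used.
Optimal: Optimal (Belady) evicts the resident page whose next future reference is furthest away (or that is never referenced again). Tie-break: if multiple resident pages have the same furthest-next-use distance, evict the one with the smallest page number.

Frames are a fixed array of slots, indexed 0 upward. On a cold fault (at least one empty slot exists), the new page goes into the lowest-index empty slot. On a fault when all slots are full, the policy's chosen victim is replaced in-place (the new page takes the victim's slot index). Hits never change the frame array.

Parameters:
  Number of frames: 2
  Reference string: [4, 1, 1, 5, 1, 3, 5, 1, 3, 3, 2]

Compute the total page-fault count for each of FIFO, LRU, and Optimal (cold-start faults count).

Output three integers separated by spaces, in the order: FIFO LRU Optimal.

Answer: 6 8 6

Derivation:
--- FIFO ---
  step 0: ref 4 -> FAULT, frames=[4,-] (faults so far: 1)
  step 1: ref 1 -> FAULT, frames=[4,1] (faults so far: 2)
  step 2: ref 1 -> HIT, frames=[4,1] (faults so far: 2)
  step 3: ref 5 -> FAULT, evict 4, frames=[5,1] (faults so far: 3)
  step 4: ref 1 -> HIT, frames=[5,1] (faults so far: 3)
  step 5: ref 3 -> FAULT, evict 1, frames=[5,3] (faults so far: 4)
  step 6: ref 5 -> HIT, frames=[5,3] (faults so far: 4)
  step 7: ref 1 -> FAULT, evict 5, frames=[1,3] (faults so far: 5)
  step 8: ref 3 -> HIT, frames=[1,3] (faults so far: 5)
  step 9: ref 3 -> HIT, frames=[1,3] (faults so far: 5)
  step 10: ref 2 -> FAULT, evict 3, frames=[1,2] (faults so far: 6)
  FIFO total faults: 6
--- LRU ---
  step 0: ref 4 -> FAULT, frames=[4,-] (faults so far: 1)
  step 1: ref 1 -> FAULT, frames=[4,1] (faults so far: 2)
  step 2: ref 1 -> HIT, frames=[4,1] (faults so far: 2)
  step 3: ref 5 -> FAULT, evict 4, frames=[5,1] (faults so far: 3)
  step 4: ref 1 -> HIT, frames=[5,1] (faults so far: 3)
  step 5: ref 3 -> FAULT, evict 5, frames=[3,1] (faults so far: 4)
  step 6: ref 5 -> FAULT, evict 1, frames=[3,5] (faults so far: 5)
  step 7: ref 1 -> FAULT, evict 3, frames=[1,5] (faults so far: 6)
  step 8: ref 3 -> FAULT, evict 5, frames=[1,3] (faults so far: 7)
  step 9: ref 3 -> HIT, frames=[1,3] (faults so far: 7)
  step 10: ref 2 -> FAULT, evict 1, frames=[2,3] (faults so far: 8)
  LRU total faults: 8
--- Optimal ---
  step 0: ref 4 -> FAULT, frames=[4,-] (faults so far: 1)
  step 1: ref 1 -> FAULT, frames=[4,1] (faults so far: 2)
  step 2: ref 1 -> HIT, frames=[4,1] (faults so far: 2)
  step 3: ref 5 -> FAULT, evict 4, frames=[5,1] (faults so far: 3)
  step 4: ref 1 -> HIT, frames=[5,1] (faults so far: 3)
  step 5: ref 3 -> FAULT, evict 1, frames=[5,3] (faults so far: 4)
  step 6: ref 5 -> HIT, frames=[5,3] (faults so far: 4)
  step 7: ref 1 -> FAULT, evict 5, frames=[1,3] (faults so far: 5)
  step 8: ref 3 -> HIT, frames=[1,3] (faults so far: 5)
  step 9: ref 3 -> HIT, frames=[1,3] (faults so far: 5)
  step 10: ref 2 -> FAULT, evict 1, frames=[2,3] (faults so far: 6)
  Optimal total faults: 6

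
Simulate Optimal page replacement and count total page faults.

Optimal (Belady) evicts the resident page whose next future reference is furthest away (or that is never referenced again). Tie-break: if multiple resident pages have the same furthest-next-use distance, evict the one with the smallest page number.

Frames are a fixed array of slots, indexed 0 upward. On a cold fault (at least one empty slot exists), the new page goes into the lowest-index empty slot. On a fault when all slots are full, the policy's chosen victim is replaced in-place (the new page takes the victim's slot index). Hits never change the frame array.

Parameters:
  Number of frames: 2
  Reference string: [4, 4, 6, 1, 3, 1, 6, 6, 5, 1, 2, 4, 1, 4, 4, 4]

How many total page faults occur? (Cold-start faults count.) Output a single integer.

Answer: 8

Derivation:
Step 0: ref 4 → FAULT, frames=[4,-]
Step 1: ref 4 → HIT, frames=[4,-]
Step 2: ref 6 → FAULT, frames=[4,6]
Step 3: ref 1 → FAULT (evict 4), frames=[1,6]
Step 4: ref 3 → FAULT (evict 6), frames=[1,3]
Step 5: ref 1 → HIT, frames=[1,3]
Step 6: ref 6 → FAULT (evict 3), frames=[1,6]
Step 7: ref 6 → HIT, frames=[1,6]
Step 8: ref 5 → FAULT (evict 6), frames=[1,5]
Step 9: ref 1 → HIT, frames=[1,5]
Step 10: ref 2 → FAULT (evict 5), frames=[1,2]
Step 11: ref 4 → FAULT (evict 2), frames=[1,4]
Step 12: ref 1 → HIT, frames=[1,4]
Step 13: ref 4 → HIT, frames=[1,4]
Step 14: ref 4 → HIT, frames=[1,4]
Step 15: ref 4 → HIT, frames=[1,4]
Total faults: 8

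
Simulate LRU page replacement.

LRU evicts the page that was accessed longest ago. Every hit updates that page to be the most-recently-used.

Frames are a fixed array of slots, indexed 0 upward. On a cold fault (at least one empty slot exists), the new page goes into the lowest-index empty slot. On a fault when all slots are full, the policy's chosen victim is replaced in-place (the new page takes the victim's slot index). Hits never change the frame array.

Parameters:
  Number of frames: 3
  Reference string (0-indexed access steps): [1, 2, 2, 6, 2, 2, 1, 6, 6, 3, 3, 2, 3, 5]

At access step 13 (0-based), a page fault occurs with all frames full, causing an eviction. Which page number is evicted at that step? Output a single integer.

Answer: 6

Derivation:
Step 0: ref 1 -> FAULT, frames=[1,-,-]
Step 1: ref 2 -> FAULT, frames=[1,2,-]
Step 2: ref 2 -> HIT, frames=[1,2,-]
Step 3: ref 6 -> FAULT, frames=[1,2,6]
Step 4: ref 2 -> HIT, frames=[1,2,6]
Step 5: ref 2 -> HIT, frames=[1,2,6]
Step 6: ref 1 -> HIT, frames=[1,2,6]
Step 7: ref 6 -> HIT, frames=[1,2,6]
Step 8: ref 6 -> HIT, frames=[1,2,6]
Step 9: ref 3 -> FAULT, evict 2, frames=[1,3,6]
Step 10: ref 3 -> HIT, frames=[1,3,6]
Step 11: ref 2 -> FAULT, evict 1, frames=[2,3,6]
Step 12: ref 3 -> HIT, frames=[2,3,6]
Step 13: ref 5 -> FAULT, evict 6, frames=[2,3,5]
At step 13: evicted page 6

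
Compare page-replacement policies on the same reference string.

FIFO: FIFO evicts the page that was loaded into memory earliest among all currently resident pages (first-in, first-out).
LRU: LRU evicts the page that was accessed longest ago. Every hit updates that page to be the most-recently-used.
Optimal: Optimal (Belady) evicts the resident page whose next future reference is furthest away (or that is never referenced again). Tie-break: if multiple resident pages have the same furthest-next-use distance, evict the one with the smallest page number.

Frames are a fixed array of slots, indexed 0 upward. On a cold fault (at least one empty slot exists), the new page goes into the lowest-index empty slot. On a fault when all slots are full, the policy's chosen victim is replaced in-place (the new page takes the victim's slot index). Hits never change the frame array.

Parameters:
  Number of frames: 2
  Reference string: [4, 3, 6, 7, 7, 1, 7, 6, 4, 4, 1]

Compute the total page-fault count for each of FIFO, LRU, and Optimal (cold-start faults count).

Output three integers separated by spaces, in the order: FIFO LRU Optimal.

--- FIFO ---
  step 0: ref 4 -> FAULT, frames=[4,-] (faults so far: 1)
  step 1: ref 3 -> FAULT, frames=[4,3] (faults so far: 2)
  step 2: ref 6 -> FAULT, evict 4, frames=[6,3] (faults so far: 3)
  step 3: ref 7 -> FAULT, evict 3, frames=[6,7] (faults so far: 4)
  step 4: ref 7 -> HIT, frames=[6,7] (faults so far: 4)
  step 5: ref 1 -> FAULT, evict 6, frames=[1,7] (faults so far: 5)
  step 6: ref 7 -> HIT, frames=[1,7] (faults so far: 5)
  step 7: ref 6 -> FAULT, evict 7, frames=[1,6] (faults so far: 6)
  step 8: ref 4 -> FAULT, evict 1, frames=[4,6] (faults so far: 7)
  step 9: ref 4 -> HIT, frames=[4,6] (faults so far: 7)
  step 10: ref 1 -> FAULT, evict 6, frames=[4,1] (faults so far: 8)
  FIFO total faults: 8
--- LRU ---
  step 0: ref 4 -> FAULT, frames=[4,-] (faults so far: 1)
  step 1: ref 3 -> FAULT, frames=[4,3] (faults so far: 2)
  step 2: ref 6 -> FAULT, evict 4, frames=[6,3] (faults so far: 3)
  step 3: ref 7 -> FAULT, evict 3, frames=[6,7] (faults so far: 4)
  step 4: ref 7 -> HIT, frames=[6,7] (faults so far: 4)
  step 5: ref 1 -> FAULT, evict 6, frames=[1,7] (faults so far: 5)
  step 6: ref 7 -> HIT, frames=[1,7] (faults so far: 5)
  step 7: ref 6 -> FAULT, evict 1, frames=[6,7] (faults so far: 6)
  step 8: ref 4 -> FAULT, evict 7, frames=[6,4] (faults so far: 7)
  step 9: ref 4 -> HIT, frames=[6,4] (faults so far: 7)
  step 10: ref 1 -> FAULT, evict 6, frames=[1,4] (faults so far: 8)
  LRU total faults: 8
--- Optimal ---
  step 0: ref 4 -> FAULT, frames=[4,-] (faults so far: 1)
  step 1: ref 3 -> FAULT, frames=[4,3] (faults so far: 2)
  step 2: ref 6 -> FAULT, evict 3, frames=[4,6] (faults so far: 3)
  step 3: ref 7 -> FAULT, evict 4, frames=[7,6] (faults so far: 4)
  step 4: ref 7 -> HIT, frames=[7,6] (faults so far: 4)
  step 5: ref 1 -> FAULT, evict 6, frames=[7,1] (faults so far: 5)
  step 6: ref 7 -> HIT, frames=[7,1] (faults so far: 5)
  step 7: ref 6 -> FAULT, evict 7, frames=[6,1] (faults so far: 6)
  step 8: ref 4 -> FAULT, evict 6, frames=[4,1] (faults so far: 7)
  step 9: ref 4 -> HIT, frames=[4,1] (faults so far: 7)
  step 10: ref 1 -> HIT, frames=[4,1] (faults so far: 7)
  Optimal total faults: 7

Answer: 8 8 7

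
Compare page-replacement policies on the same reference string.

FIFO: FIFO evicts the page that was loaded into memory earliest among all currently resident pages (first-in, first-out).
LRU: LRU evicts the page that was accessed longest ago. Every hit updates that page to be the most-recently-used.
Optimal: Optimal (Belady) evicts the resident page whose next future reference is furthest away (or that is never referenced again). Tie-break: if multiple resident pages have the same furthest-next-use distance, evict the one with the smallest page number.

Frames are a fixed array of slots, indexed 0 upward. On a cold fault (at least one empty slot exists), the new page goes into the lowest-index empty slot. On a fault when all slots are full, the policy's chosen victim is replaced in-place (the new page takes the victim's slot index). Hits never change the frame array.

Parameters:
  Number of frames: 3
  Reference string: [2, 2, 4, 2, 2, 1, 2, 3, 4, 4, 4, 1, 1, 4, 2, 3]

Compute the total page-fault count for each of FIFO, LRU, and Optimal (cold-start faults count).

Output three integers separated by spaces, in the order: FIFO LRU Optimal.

Answer: 5 8 5

Derivation:
--- FIFO ---
  step 0: ref 2 -> FAULT, frames=[2,-,-] (faults so far: 1)
  step 1: ref 2 -> HIT, frames=[2,-,-] (faults so far: 1)
  step 2: ref 4 -> FAULT, frames=[2,4,-] (faults so far: 2)
  step 3: ref 2 -> HIT, frames=[2,4,-] (faults so far: 2)
  step 4: ref 2 -> HIT, frames=[2,4,-] (faults so far: 2)
  step 5: ref 1 -> FAULT, frames=[2,4,1] (faults so far: 3)
  step 6: ref 2 -> HIT, frames=[2,4,1] (faults so far: 3)
  step 7: ref 3 -> FAULT, evict 2, frames=[3,4,1] (faults so far: 4)
  step 8: ref 4 -> HIT, frames=[3,4,1] (faults so far: 4)
  step 9: ref 4 -> HIT, frames=[3,4,1] (faults so far: 4)
  step 10: ref 4 -> HIT, frames=[3,4,1] (faults so far: 4)
  step 11: ref 1 -> HIT, frames=[3,4,1] (faults so far: 4)
  step 12: ref 1 -> HIT, frames=[3,4,1] (faults so far: 4)
  step 13: ref 4 -> HIT, frames=[3,4,1] (faults so far: 4)
  step 14: ref 2 -> FAULT, evict 4, frames=[3,2,1] (faults so far: 5)
  step 15: ref 3 -> HIT, frames=[3,2,1] (faults so far: 5)
  FIFO total faults: 5
--- LRU ---
  step 0: ref 2 -> FAULT, frames=[2,-,-] (faults so far: 1)
  step 1: ref 2 -> HIT, frames=[2,-,-] (faults so far: 1)
  step 2: ref 4 -> FAULT, frames=[2,4,-] (faults so far: 2)
  step 3: ref 2 -> HIT, frames=[2,4,-] (faults so far: 2)
  step 4: ref 2 -> HIT, frames=[2,4,-] (faults so far: 2)
  step 5: ref 1 -> FAULT, frames=[2,4,1] (faults so far: 3)
  step 6: ref 2 -> HIT, frames=[2,4,1] (faults so far: 3)
  step 7: ref 3 -> FAULT, evict 4, frames=[2,3,1] (faults so far: 4)
  step 8: ref 4 -> FAULT, evict 1, frames=[2,3,4] (faults so far: 5)
  step 9: ref 4 -> HIT, frames=[2,3,4] (faults so far: 5)
  step 10: ref 4 -> HIT, frames=[2,3,4] (faults so far: 5)
  step 11: ref 1 -> FAULT, evict 2, frames=[1,3,4] (faults so far: 6)
  step 12: ref 1 -> HIT, frames=[1,3,4] (faults so far: 6)
  step 13: ref 4 -> HIT, frames=[1,3,4] (faults so far: 6)
  step 14: ref 2 -> FAULT, evict 3, frames=[1,2,4] (faults so far: 7)
  step 15: ref 3 -> FAULT, evict 1, frames=[3,2,4] (faults so far: 8)
  LRU total faults: 8
--- Optimal ---
  step 0: ref 2 -> FAULT, frames=[2,-,-] (faults so far: 1)
  step 1: ref 2 -> HIT, frames=[2,-,-] (faults so far: 1)
  step 2: ref 4 -> FAULT, frames=[2,4,-] (faults so far: 2)
  step 3: ref 2 -> HIT, frames=[2,4,-] (faults so far: 2)
  step 4: ref 2 -> HIT, frames=[2,4,-] (faults so far: 2)
  step 5: ref 1 -> FAULT, frames=[2,4,1] (faults so far: 3)
  step 6: ref 2 -> HIT, frames=[2,4,1] (faults so far: 3)
  step 7: ref 3 -> FAULT, evict 2, frames=[3,4,1] (faults so far: 4)
  step 8: ref 4 -> HIT, frames=[3,4,1] (faults so far: 4)
  step 9: ref 4 -> HIT, frames=[3,4,1] (faults so far: 4)
  step 10: ref 4 -> HIT, frames=[3,4,1] (faults so far: 4)
  step 11: ref 1 -> HIT, frames=[3,4,1] (faults so far: 4)
  step 12: ref 1 -> HIT, frames=[3,4,1] (faults so far: 4)
  step 13: ref 4 -> HIT, frames=[3,4,1] (faults so far: 4)
  step 14: ref 2 -> FAULT, evict 1, frames=[3,4,2] (faults so far: 5)
  step 15: ref 3 -> HIT, frames=[3,4,2] (faults so far: 5)
  Optimal total faults: 5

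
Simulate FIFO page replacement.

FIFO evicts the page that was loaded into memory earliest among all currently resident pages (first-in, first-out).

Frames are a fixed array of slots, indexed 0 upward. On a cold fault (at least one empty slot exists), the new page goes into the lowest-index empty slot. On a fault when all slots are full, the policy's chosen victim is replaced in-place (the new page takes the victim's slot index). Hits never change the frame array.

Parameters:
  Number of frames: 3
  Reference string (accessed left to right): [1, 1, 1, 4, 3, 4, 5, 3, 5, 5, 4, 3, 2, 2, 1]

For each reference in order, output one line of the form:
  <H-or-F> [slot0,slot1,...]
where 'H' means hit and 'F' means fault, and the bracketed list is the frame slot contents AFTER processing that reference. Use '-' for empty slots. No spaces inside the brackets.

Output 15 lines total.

F [1,-,-]
H [1,-,-]
H [1,-,-]
F [1,4,-]
F [1,4,3]
H [1,4,3]
F [5,4,3]
H [5,4,3]
H [5,4,3]
H [5,4,3]
H [5,4,3]
H [5,4,3]
F [5,2,3]
H [5,2,3]
F [5,2,1]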